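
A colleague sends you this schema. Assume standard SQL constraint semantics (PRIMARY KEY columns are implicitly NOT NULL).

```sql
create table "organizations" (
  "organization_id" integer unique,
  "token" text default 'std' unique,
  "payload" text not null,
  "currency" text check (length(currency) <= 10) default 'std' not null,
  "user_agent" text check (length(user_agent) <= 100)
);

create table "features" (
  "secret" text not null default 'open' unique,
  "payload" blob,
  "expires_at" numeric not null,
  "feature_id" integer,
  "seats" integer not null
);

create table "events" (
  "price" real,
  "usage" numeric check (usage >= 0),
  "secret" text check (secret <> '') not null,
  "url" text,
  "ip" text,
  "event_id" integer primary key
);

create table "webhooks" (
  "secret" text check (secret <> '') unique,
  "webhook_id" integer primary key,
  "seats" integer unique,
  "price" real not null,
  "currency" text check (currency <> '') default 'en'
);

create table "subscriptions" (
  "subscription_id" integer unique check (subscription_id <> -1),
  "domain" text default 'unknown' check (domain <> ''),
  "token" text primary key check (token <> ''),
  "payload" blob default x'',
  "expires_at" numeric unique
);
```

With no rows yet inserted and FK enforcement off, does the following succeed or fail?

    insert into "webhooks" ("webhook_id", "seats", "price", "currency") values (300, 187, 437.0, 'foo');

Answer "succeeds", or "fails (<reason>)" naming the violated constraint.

NOT NULL columns: price is supplied; webhook_id is supplied.
CHECK constraints: 'foo' satisfies (currency <> '').
No constraint is violated.

succeeds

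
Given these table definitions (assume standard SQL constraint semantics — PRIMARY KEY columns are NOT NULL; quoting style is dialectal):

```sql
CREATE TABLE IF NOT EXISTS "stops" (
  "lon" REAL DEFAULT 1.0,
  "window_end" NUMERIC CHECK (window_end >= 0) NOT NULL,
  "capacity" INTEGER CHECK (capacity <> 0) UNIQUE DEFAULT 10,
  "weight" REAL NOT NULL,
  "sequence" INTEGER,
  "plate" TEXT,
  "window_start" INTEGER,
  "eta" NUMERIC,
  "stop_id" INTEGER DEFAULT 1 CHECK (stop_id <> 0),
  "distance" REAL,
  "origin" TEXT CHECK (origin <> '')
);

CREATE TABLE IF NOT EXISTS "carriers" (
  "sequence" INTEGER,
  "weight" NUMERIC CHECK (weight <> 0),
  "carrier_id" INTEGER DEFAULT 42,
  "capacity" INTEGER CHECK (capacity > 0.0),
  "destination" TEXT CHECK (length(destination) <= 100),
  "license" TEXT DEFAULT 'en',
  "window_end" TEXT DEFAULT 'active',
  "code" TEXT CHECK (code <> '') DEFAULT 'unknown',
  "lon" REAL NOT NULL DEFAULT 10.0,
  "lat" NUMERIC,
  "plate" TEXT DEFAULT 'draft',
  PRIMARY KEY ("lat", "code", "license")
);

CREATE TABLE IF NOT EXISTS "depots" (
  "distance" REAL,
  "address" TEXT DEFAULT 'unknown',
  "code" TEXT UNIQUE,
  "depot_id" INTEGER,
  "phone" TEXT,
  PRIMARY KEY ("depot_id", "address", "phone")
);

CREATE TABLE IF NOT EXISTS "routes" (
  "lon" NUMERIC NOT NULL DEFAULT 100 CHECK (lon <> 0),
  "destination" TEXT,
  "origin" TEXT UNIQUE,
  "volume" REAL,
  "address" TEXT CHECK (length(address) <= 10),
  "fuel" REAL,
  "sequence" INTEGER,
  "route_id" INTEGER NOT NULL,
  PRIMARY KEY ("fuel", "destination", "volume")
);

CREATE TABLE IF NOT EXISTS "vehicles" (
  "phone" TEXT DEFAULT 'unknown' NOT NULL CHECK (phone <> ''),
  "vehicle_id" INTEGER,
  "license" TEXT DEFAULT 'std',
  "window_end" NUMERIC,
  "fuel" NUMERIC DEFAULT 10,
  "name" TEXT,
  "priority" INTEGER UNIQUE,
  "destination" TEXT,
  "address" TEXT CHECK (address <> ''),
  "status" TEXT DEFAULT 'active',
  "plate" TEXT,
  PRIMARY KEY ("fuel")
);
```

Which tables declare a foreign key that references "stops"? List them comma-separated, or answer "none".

none

No REFERENCES clause anywhere in the schema names stops.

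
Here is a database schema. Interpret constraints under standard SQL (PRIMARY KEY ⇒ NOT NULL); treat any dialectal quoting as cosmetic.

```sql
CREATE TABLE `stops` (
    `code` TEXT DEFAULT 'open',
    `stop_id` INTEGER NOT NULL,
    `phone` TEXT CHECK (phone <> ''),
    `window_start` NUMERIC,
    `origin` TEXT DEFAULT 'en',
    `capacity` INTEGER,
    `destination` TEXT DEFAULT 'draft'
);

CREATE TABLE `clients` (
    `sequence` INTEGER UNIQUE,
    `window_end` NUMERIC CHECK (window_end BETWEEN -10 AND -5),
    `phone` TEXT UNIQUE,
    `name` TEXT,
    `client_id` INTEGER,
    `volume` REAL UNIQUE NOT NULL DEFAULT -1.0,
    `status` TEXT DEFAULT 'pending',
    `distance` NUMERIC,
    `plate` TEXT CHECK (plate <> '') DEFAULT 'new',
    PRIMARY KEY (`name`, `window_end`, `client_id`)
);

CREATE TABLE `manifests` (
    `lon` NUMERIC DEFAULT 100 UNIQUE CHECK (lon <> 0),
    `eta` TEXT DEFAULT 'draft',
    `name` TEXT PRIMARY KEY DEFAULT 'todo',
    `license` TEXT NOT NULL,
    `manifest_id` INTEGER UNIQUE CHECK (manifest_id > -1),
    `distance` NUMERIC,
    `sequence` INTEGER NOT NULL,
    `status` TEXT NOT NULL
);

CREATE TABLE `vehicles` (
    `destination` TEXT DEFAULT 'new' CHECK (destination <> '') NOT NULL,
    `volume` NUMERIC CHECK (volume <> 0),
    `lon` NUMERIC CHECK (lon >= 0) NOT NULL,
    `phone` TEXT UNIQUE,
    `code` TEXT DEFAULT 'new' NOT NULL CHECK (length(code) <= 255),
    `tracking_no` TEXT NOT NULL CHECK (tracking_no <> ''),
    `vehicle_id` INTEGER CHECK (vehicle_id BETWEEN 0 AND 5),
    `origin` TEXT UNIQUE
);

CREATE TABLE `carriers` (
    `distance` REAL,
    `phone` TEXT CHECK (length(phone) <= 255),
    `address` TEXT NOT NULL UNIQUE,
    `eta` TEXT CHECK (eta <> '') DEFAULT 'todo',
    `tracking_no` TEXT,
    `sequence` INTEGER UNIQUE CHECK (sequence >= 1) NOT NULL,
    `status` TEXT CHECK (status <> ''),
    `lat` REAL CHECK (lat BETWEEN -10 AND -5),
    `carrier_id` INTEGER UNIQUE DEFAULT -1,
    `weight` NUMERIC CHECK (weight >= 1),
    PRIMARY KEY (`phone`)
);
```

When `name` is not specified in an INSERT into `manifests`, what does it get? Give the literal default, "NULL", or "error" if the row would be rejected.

name has an explicit DEFAULT 'todo'.
When the column is omitted from an INSERT, that default is used.

'todo'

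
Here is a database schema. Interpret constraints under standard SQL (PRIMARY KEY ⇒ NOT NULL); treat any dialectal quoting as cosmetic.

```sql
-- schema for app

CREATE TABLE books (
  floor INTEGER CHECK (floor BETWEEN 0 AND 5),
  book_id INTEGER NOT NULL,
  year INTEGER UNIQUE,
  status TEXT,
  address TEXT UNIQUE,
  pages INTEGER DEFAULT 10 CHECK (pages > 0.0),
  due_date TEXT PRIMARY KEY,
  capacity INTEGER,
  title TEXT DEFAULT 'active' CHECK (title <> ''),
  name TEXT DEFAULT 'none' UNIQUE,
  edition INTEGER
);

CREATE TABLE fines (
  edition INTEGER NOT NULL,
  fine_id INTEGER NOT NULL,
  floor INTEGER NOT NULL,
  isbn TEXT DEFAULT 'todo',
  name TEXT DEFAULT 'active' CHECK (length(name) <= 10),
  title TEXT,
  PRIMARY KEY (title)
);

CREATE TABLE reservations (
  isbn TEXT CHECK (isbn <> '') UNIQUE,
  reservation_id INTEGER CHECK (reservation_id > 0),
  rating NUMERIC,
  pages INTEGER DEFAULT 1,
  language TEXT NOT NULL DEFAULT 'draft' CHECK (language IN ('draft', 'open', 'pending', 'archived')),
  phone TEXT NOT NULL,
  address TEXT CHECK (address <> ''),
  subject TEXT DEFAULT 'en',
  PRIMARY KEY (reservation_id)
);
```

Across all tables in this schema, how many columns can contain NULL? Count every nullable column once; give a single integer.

books: 9 nullable (floor, year, status, address, pages, capacity, title, name, edition — PK (due_date) and explicit NOT NULL columns excluded).
fines: 2 nullable (isbn, name — PK (title) and explicit NOT NULL columns excluded).
reservations: 5 nullable (isbn, rating, pages, address, subject — PK (reservation_id) and explicit NOT NULL columns excluded).
Total: 9 + 2 + 5 = 16.

16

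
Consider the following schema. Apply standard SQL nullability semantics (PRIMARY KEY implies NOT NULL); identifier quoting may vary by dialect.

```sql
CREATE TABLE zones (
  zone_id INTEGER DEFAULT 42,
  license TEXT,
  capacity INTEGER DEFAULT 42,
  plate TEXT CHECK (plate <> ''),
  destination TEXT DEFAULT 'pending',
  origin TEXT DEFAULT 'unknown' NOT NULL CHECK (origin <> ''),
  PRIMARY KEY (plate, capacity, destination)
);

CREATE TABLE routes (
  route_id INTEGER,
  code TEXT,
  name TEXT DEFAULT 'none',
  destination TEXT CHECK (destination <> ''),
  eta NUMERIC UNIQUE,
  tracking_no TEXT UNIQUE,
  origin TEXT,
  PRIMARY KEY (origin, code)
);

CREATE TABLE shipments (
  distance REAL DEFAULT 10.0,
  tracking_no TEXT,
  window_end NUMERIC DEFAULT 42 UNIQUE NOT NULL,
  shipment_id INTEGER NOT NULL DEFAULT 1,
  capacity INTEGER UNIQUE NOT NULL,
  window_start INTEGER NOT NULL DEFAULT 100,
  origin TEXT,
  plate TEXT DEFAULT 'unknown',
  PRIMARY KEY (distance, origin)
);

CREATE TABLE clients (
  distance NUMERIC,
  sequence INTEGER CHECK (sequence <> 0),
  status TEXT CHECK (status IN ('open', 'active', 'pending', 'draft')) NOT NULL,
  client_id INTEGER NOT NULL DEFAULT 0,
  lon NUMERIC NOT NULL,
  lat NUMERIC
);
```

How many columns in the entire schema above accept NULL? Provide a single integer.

12

zones: 2 nullable (zone_id, license — PK (plate, capacity, destination) and explicit NOT NULL columns excluded).
routes: 5 nullable (route_id, name, destination, eta, tracking_no — PK (origin, code) and explicit NOT NULL columns excluded).
shipments: 2 nullable (tracking_no, plate — PK (distance, origin) and explicit NOT NULL columns excluded).
clients: 3 nullable (distance, sequence, lat — PK none and explicit NOT NULL columns excluded).
Total: 2 + 5 + 2 + 3 = 12.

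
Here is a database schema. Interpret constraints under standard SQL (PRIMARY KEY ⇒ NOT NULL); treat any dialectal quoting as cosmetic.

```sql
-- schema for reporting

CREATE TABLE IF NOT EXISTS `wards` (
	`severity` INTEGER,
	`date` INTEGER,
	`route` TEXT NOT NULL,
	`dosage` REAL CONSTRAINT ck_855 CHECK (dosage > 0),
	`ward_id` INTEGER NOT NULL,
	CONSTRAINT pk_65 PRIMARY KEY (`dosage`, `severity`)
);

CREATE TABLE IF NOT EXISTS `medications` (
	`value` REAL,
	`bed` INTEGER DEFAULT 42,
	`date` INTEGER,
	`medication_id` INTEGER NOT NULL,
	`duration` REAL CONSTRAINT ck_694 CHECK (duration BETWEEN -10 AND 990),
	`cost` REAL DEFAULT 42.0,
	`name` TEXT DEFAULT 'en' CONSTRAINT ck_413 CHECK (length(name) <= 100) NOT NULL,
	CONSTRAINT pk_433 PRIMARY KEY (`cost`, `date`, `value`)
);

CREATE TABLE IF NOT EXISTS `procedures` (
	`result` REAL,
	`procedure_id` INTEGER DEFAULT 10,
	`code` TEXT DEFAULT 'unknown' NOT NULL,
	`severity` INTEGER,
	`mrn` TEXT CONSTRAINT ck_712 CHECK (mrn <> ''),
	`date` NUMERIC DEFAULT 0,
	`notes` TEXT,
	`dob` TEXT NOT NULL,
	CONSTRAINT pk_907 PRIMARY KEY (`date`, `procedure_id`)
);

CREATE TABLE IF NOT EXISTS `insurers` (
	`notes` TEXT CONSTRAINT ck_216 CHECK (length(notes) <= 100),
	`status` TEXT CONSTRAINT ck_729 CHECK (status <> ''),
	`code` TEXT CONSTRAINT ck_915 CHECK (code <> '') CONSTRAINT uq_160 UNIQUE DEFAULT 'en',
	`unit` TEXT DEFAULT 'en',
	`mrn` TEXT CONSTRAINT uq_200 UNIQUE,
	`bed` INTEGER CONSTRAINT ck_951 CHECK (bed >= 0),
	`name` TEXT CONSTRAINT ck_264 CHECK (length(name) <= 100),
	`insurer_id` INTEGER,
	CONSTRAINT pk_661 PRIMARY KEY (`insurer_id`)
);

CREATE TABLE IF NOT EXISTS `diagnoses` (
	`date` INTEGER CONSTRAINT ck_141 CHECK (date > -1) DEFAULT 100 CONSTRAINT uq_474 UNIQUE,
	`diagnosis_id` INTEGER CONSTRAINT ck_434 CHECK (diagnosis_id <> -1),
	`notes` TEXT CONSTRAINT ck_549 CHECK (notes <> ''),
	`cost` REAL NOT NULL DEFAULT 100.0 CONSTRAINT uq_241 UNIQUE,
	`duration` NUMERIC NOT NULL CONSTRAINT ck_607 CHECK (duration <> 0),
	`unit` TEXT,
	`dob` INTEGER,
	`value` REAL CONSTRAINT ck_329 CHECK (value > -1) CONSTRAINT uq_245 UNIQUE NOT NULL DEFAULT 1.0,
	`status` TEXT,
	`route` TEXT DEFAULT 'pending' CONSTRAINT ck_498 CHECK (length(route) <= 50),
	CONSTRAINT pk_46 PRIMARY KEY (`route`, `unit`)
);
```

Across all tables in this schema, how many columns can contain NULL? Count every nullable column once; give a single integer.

19

wards: 1 nullable (date — PK (dosage, severity) and explicit NOT NULL columns excluded).
medications: 2 nullable (bed, duration — PK (cost, date, value) and explicit NOT NULL columns excluded).
procedures: 4 nullable (result, severity, mrn, notes — PK (date, procedure_id) and explicit NOT NULL columns excluded).
insurers: 7 nullable (notes, status, code, unit, mrn, bed, name — PK (insurer_id) and explicit NOT NULL columns excluded).
diagnoses: 5 nullable (date, diagnosis_id, notes, dob, status — PK (route, unit) and explicit NOT NULL columns excluded).
Total: 1 + 2 + 4 + 7 + 5 = 19.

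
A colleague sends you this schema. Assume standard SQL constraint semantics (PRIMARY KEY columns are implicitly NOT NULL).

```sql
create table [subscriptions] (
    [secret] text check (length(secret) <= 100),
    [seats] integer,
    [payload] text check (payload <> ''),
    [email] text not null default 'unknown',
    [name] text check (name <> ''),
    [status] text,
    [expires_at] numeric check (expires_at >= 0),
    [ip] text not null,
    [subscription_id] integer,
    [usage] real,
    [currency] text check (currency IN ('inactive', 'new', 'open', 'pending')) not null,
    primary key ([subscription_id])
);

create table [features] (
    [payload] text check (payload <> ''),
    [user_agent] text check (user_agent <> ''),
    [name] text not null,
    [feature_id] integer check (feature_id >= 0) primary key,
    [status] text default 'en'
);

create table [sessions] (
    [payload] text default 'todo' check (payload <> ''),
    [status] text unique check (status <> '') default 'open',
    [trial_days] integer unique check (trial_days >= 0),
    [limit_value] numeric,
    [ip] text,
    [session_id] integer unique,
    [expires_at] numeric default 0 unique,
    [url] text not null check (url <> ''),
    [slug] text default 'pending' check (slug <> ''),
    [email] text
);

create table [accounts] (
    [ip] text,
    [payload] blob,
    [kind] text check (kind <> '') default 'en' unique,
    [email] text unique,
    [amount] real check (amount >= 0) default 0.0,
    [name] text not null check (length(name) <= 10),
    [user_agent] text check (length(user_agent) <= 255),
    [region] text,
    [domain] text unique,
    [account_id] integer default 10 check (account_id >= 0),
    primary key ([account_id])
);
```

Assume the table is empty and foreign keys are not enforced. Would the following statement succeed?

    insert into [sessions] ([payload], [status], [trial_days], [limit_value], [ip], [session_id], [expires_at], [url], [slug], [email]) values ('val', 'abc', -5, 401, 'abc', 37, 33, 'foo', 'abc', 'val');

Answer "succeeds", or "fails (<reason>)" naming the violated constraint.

The value -5 for trial_days violates CHECK (trial_days >= 0).

fails (CHECK on trial_days)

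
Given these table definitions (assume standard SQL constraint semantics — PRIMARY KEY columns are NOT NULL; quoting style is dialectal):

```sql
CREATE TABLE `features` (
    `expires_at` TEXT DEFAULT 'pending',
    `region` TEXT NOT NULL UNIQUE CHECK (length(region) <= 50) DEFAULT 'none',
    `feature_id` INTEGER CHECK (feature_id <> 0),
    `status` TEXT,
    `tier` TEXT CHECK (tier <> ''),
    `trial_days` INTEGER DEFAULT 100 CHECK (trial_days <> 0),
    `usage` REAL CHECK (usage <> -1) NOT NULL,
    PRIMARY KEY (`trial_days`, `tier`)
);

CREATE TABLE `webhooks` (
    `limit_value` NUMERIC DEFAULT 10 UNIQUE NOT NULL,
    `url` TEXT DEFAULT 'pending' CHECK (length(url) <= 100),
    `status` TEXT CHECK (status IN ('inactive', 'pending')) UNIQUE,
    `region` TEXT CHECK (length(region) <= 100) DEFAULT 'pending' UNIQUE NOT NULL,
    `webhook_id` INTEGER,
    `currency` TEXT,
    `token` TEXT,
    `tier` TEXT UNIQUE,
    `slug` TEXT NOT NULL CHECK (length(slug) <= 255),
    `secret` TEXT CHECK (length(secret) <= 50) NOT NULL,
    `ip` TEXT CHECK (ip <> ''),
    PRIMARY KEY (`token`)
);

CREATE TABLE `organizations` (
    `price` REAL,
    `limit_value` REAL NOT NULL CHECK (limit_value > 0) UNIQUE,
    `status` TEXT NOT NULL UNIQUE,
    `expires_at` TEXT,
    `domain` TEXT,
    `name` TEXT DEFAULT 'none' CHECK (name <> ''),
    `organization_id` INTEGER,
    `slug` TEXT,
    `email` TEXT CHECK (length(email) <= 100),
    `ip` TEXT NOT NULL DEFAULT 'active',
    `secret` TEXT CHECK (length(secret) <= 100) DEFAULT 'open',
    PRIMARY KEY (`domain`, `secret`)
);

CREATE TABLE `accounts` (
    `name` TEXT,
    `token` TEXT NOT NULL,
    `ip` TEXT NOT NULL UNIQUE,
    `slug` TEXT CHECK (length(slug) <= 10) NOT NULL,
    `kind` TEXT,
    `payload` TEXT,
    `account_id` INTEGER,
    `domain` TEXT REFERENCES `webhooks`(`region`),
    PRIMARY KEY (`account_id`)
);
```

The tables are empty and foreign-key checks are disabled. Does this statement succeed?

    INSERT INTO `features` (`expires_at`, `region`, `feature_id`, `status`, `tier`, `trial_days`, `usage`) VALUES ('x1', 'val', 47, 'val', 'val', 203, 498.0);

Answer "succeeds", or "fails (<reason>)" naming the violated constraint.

succeeds

NOT NULL columns: region is supplied; tier is supplied; trial_days is supplied; usage is supplied.
CHECK constraints: 'val' satisfies (length(region) <= 50); 47 satisfies (feature_id <> 0); 'val' satisfies (tier <> ''); 203 satisfies (trial_days <> 0); 498.0 satisfies (usage <> -1).
No constraint is violated.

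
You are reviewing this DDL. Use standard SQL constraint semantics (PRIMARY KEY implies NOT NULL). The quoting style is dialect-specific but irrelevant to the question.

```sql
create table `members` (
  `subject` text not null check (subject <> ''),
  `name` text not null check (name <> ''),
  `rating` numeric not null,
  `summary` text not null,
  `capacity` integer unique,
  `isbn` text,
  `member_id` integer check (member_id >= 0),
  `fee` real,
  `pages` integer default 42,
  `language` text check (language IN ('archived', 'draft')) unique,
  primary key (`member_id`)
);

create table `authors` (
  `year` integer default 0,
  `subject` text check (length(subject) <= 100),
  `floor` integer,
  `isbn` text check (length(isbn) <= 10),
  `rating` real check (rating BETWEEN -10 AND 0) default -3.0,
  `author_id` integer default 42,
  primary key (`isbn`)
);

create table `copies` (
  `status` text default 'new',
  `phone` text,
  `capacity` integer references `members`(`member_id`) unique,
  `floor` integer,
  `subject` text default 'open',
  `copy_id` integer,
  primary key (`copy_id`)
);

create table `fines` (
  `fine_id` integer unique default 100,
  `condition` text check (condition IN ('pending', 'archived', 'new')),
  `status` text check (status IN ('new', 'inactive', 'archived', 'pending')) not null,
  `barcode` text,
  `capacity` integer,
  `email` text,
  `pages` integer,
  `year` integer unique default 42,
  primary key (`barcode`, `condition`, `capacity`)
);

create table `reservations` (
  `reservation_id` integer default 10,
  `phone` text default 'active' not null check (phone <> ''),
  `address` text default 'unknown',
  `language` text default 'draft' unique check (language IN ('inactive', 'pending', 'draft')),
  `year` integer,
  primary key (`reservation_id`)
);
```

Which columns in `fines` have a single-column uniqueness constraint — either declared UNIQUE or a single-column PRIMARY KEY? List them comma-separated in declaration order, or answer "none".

- fine_id: declared UNIQUE → unique.
- condition: part of a composite PRIMARY KEY — only the tuple is unique, not this column on its own.
- status: no UNIQUE or single-column PK constraint.
- barcode: part of a composite PRIMARY KEY — only the tuple is unique, not this column on its own.
- capacity: part of a composite PRIMARY KEY — only the tuple is unique, not this column on its own.
- email: no UNIQUE or single-column PK constraint.
- pages: no UNIQUE or single-column PK constraint.
- year: declared UNIQUE → unique.

fine_id, year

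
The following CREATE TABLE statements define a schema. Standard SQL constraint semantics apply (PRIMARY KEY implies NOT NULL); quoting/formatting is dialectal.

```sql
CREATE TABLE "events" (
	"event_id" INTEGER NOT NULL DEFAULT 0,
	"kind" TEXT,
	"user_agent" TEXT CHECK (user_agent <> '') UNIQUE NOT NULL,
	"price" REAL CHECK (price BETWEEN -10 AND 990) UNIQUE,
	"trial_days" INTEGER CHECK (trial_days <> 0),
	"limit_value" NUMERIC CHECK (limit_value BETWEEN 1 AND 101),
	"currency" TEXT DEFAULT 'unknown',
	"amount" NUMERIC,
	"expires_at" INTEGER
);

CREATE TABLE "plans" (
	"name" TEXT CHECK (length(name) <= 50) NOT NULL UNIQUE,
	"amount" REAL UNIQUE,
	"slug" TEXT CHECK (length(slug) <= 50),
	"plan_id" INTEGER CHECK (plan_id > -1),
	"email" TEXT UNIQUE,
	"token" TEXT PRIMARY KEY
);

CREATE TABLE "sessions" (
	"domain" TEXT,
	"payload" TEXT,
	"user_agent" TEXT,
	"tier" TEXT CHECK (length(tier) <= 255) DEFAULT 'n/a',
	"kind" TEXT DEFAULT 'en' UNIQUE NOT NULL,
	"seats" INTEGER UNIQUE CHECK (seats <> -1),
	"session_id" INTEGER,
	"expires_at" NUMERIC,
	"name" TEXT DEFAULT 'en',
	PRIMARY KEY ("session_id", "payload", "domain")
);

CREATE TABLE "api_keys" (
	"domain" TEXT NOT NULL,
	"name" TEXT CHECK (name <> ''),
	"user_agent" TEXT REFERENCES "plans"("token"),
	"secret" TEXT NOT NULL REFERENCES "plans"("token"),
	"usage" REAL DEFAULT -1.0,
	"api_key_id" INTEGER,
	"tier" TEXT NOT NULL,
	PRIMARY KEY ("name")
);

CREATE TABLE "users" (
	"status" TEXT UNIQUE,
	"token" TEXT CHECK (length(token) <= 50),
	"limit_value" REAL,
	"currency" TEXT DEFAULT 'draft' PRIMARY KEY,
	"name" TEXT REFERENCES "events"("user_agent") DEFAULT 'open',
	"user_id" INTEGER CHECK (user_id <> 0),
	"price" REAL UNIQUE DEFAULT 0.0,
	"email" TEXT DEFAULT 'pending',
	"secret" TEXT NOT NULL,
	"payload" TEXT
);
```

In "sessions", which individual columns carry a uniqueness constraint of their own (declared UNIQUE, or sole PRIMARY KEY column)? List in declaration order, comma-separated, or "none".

kind, seats

- domain: part of a composite PRIMARY KEY — only the tuple is unique, not this column on its own.
- payload: part of a composite PRIMARY KEY — only the tuple is unique, not this column on its own.
- user_agent: no UNIQUE or single-column PK constraint.
- tier: no UNIQUE or single-column PK constraint.
- kind: declared UNIQUE → unique.
- seats: declared UNIQUE → unique.
- session_id: part of a composite PRIMARY KEY — only the tuple is unique, not this column on its own.
- expires_at: no UNIQUE or single-column PK constraint.
- name: no UNIQUE or single-column PK constraint.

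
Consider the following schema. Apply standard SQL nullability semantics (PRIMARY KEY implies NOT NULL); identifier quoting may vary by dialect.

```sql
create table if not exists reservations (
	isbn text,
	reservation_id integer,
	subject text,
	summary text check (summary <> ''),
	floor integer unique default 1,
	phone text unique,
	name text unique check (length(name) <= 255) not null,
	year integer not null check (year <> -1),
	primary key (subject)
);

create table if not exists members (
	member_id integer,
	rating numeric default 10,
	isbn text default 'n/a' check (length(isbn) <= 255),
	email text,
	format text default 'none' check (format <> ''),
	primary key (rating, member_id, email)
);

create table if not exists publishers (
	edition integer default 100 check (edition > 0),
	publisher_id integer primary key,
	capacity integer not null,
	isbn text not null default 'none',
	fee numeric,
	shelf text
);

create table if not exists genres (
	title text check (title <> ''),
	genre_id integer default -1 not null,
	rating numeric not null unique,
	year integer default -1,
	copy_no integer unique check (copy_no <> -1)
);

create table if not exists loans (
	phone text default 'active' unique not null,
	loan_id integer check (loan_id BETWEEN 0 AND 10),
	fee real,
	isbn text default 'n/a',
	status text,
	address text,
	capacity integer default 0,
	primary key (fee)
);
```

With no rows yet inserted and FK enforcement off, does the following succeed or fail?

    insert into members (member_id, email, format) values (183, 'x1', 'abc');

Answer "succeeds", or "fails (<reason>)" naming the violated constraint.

NOT NULL columns: email is supplied; member_id is supplied; rating defaults to 10.
CHECK constraints: 'abc' satisfies (format <> '').
No constraint is violated.

succeeds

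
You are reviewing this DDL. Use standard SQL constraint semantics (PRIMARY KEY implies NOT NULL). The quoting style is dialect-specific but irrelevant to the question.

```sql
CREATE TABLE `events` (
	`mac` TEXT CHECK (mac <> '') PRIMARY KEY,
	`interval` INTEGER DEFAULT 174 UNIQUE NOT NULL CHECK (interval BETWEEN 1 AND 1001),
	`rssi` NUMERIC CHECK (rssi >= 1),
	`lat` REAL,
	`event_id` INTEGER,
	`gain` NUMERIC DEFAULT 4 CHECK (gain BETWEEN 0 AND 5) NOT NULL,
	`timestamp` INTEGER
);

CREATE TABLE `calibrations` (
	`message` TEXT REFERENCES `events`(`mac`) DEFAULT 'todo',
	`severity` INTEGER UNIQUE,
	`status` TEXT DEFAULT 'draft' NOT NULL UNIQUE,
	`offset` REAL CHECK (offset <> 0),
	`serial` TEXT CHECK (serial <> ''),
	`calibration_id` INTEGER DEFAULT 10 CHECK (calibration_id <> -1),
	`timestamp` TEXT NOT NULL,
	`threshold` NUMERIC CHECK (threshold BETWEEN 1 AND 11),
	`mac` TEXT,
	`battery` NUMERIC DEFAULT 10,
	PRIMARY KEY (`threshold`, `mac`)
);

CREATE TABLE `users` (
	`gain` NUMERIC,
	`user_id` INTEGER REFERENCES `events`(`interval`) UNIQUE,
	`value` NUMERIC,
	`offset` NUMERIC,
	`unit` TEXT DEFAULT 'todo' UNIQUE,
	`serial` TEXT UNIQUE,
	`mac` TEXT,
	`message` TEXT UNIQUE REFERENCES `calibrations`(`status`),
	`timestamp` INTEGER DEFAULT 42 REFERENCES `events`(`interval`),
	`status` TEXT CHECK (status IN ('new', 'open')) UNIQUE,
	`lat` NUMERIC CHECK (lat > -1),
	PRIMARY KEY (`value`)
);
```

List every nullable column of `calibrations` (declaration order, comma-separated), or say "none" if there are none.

- message: a foreign key column may be NULL unless separately constrained → nullable.
- severity: UNIQUE does not imply NOT NULL → nullable.
- status: declared NOT NULL → not nullable.
- offset: CHECK does not forbid NULL (a CHECK constraint passes when its expression is NULL) → nullable.
- serial: CHECK does not forbid NULL (a CHECK constraint passes when its expression is NULL) → nullable.
- calibration_id: CHECK does not forbid NULL (a CHECK constraint passes when its expression is NULL) → nullable.
- timestamp: declared NOT NULL → not nullable.
- threshold: part of the PRIMARY KEY, which implies NOT NULL → not nullable.
- mac: part of the PRIMARY KEY, which implies NOT NULL → not nullable.
- battery: DEFAULT only fills an omitted column; an explicit NULL is still allowed → nullable.

message, severity, offset, serial, calibration_id, battery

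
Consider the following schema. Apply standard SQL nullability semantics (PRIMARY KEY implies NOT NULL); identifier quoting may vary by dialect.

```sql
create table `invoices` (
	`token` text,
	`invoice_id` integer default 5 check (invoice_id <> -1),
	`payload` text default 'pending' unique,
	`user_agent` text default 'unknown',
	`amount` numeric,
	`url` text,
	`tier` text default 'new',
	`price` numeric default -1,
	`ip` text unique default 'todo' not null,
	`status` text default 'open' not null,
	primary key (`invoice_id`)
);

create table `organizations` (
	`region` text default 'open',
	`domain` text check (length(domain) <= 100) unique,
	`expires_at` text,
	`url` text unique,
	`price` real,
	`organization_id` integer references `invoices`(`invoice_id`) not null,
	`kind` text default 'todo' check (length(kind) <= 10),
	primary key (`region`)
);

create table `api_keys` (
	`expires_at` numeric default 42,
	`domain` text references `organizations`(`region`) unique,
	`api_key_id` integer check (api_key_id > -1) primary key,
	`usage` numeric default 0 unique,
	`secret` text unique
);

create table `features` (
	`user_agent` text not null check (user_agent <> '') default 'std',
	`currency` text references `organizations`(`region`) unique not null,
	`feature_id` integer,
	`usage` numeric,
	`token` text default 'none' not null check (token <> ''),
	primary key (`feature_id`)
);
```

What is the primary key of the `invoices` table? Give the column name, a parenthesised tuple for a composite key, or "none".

invoice_id is declared PRIMARY KEY as a table-level PRIMARY KEY clause.

invoice_id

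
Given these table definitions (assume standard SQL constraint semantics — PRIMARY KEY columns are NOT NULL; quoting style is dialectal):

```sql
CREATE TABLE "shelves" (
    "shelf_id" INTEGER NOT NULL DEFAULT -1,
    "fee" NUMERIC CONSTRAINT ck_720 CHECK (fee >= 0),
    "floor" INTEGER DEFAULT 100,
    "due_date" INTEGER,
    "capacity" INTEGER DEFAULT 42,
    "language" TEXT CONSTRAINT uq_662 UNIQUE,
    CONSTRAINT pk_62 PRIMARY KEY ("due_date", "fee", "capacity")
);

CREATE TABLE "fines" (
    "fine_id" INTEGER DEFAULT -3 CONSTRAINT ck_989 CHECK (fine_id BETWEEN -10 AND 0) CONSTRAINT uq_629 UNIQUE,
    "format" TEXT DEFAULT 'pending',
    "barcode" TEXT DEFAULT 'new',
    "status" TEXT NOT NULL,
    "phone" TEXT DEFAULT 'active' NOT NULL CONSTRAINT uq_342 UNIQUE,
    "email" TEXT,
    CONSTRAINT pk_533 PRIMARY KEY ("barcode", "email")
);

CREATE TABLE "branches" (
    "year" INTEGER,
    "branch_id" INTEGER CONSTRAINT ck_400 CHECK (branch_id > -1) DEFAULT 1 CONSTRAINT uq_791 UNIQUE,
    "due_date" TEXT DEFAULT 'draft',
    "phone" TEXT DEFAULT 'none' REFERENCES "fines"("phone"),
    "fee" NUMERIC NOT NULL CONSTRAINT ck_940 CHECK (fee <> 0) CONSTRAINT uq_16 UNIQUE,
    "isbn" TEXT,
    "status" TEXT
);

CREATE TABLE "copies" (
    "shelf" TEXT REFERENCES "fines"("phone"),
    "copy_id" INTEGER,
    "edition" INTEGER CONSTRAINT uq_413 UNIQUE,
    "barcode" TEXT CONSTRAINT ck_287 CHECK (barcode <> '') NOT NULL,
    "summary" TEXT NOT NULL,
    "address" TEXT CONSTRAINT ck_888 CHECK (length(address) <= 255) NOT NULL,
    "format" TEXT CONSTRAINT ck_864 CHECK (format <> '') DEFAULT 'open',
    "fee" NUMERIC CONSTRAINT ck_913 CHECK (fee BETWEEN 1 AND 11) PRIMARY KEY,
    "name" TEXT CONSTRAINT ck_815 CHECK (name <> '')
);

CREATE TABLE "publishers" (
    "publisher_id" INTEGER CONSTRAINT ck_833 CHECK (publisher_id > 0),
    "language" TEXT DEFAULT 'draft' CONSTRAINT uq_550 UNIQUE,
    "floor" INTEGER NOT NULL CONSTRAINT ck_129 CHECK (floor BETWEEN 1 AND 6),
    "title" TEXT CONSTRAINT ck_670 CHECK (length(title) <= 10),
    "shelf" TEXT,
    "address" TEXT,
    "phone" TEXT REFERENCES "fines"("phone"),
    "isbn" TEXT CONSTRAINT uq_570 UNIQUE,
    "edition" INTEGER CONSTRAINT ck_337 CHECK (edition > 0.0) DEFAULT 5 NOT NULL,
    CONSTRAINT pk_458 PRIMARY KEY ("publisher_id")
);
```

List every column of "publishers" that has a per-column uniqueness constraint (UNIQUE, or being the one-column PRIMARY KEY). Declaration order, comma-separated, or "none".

publisher_id, language, isbn

- publisher_id: single-column PRIMARY KEY → unique.
- language: declared UNIQUE → unique.
- floor: no UNIQUE or single-column PK constraint.
- title: no UNIQUE or single-column PK constraint.
- shelf: no UNIQUE or single-column PK constraint.
- address: no UNIQUE or single-column PK constraint.
- phone: no UNIQUE or single-column PK constraint.
- isbn: declared UNIQUE → unique.
- edition: no UNIQUE or single-column PK constraint.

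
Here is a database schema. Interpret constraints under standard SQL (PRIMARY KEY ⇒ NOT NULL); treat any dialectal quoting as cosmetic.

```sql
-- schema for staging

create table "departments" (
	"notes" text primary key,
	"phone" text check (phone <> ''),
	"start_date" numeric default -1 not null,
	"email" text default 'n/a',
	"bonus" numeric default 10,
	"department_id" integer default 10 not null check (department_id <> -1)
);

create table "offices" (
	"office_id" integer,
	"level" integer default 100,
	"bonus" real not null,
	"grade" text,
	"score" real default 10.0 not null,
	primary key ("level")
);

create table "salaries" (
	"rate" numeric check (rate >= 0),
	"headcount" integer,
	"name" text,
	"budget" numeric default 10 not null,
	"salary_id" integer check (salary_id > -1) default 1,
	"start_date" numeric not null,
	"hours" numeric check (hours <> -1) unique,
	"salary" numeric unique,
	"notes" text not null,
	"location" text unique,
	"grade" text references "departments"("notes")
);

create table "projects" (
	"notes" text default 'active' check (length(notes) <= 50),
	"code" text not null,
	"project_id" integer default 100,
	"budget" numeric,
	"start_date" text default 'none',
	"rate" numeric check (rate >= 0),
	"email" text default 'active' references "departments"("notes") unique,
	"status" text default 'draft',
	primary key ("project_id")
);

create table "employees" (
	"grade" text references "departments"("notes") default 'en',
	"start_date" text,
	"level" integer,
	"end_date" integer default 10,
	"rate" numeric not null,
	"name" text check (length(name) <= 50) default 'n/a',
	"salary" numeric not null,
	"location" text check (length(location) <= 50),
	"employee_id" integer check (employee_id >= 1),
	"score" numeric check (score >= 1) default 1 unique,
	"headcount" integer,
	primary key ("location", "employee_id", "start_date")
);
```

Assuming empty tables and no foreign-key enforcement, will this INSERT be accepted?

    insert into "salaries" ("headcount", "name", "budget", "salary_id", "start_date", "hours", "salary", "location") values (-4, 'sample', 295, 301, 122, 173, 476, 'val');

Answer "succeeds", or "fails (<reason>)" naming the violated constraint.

fails (NOT NULL on notes)

notes is omitted from the column list and has no DEFAULT, so it would receive NULL.
But notes is declared NOT NULL.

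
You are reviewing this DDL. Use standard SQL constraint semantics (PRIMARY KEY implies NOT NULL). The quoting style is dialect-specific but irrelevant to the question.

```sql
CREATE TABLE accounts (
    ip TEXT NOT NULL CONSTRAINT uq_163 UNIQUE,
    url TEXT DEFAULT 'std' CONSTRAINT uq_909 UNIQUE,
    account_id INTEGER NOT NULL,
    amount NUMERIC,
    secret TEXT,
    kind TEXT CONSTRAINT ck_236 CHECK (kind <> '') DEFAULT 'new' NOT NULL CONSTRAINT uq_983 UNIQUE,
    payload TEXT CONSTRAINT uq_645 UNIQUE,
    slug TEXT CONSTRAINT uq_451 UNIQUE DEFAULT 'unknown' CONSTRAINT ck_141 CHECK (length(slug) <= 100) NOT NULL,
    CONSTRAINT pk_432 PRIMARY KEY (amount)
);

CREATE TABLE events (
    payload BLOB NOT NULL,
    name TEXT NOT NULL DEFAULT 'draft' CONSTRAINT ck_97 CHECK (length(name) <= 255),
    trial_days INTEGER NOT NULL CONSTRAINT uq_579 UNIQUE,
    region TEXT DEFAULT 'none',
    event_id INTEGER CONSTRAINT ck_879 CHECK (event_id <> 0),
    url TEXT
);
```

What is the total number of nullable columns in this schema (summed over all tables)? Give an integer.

6

accounts: 3 nullable (url, secret, payload — PK (amount) and explicit NOT NULL columns excluded).
events: 3 nullable (region, event_id, url — PK none and explicit NOT NULL columns excluded).
Total: 3 + 3 = 6.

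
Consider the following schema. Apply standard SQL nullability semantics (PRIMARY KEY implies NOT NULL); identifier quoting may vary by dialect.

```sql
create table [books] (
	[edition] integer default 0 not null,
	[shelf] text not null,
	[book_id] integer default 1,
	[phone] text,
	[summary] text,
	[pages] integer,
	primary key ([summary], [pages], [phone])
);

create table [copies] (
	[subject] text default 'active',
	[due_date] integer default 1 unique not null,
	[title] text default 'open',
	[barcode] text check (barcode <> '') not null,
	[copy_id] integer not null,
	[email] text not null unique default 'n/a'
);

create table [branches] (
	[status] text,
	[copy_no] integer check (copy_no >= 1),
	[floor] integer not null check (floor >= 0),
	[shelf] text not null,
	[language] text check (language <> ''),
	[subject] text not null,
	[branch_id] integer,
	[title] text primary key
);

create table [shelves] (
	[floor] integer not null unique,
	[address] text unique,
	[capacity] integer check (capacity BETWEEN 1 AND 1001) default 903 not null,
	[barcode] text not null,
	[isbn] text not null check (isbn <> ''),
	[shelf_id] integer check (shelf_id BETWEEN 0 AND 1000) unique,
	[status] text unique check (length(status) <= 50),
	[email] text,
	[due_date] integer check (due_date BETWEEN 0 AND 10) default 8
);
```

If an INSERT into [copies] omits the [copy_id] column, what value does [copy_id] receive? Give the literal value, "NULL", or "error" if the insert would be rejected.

copy_id has no DEFAULT clause.
Omitting it would insert NULL, but it is declared NOT NULL, so the INSERT fails.

error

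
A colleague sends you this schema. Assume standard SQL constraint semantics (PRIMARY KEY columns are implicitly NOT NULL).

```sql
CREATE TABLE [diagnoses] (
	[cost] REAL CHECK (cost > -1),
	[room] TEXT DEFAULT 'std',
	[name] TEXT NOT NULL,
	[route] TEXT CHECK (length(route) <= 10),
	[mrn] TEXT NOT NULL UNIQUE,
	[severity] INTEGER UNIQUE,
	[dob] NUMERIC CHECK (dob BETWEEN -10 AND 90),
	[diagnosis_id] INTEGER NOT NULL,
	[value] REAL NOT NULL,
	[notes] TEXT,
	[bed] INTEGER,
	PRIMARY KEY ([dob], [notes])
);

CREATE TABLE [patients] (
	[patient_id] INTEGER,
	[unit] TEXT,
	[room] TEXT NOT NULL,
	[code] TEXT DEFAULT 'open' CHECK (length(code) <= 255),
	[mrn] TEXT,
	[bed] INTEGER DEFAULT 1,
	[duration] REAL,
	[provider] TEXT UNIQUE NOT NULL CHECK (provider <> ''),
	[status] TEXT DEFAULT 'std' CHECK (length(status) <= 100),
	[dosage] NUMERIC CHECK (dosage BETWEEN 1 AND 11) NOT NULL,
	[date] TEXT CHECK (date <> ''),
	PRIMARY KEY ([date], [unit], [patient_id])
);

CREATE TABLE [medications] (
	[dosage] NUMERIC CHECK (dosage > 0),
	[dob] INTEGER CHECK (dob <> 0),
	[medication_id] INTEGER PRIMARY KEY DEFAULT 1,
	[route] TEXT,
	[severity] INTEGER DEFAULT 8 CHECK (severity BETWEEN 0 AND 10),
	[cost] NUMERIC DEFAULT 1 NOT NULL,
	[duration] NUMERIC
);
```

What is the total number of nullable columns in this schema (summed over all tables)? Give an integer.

diagnoses: 5 nullable (cost, room, route, severity, bed — PK (dob, notes) and explicit NOT NULL columns excluded).
patients: 5 nullable (code, mrn, bed, duration, status — PK (date, unit, patient_id) and explicit NOT NULL columns excluded).
medications: 5 nullable (dosage, dob, route, severity, duration — PK (medication_id) and explicit NOT NULL columns excluded).
Total: 5 + 5 + 5 = 15.

15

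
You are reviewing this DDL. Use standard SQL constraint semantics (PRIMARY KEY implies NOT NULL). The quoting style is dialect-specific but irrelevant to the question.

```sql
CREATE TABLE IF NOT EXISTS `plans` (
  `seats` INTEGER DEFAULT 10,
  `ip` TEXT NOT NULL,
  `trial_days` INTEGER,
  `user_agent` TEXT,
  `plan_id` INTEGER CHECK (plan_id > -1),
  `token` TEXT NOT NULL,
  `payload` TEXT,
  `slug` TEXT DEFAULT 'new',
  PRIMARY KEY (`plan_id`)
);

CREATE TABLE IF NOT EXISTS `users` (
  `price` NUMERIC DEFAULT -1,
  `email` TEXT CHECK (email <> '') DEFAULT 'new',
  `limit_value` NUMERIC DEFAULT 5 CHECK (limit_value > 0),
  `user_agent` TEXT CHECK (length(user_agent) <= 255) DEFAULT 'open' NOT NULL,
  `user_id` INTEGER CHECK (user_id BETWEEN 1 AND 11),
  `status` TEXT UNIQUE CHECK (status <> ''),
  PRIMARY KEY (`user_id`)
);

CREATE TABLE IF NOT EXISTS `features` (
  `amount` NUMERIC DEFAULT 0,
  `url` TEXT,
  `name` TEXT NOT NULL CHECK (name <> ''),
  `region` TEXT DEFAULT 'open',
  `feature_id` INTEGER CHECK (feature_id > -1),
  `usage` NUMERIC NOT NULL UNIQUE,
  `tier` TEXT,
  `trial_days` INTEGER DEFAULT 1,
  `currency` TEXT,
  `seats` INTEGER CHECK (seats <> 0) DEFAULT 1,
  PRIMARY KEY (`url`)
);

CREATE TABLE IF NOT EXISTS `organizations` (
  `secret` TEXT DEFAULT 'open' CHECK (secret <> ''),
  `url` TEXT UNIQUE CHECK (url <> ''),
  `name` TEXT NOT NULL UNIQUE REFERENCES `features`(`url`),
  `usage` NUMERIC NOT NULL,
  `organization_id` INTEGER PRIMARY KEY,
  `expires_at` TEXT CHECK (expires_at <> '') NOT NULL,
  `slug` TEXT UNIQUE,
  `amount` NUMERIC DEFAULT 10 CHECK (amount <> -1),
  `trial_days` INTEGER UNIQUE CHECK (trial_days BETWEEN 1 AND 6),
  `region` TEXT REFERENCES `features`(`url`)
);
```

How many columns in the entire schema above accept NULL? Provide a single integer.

plans: 5 nullable (seats, trial_days, user_agent, payload, slug — PK (plan_id) and explicit NOT NULL columns excluded).
users: 4 nullable (price, email, limit_value, status — PK (user_id) and explicit NOT NULL columns excluded).
features: 7 nullable (amount, region, feature_id, tier, trial_days, currency, seats — PK (url) and explicit NOT NULL columns excluded).
organizations: 6 nullable (secret, url, slug, amount, trial_days, region — PK (organization_id) and explicit NOT NULL columns excluded).
Total: 5 + 4 + 7 + 6 = 22.

22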